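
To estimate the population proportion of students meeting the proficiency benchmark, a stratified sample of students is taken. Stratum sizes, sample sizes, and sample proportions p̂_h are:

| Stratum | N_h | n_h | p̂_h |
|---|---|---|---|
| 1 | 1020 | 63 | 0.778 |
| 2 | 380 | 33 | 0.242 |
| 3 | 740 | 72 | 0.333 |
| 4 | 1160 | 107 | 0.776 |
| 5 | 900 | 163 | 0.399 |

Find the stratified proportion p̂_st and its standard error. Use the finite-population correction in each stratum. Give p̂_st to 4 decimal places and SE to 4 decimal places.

N = 4200; stratum weights W_h = N_h/N.
p̂_st = Σ W_h p̂_h = (1020·0.778 + 380·0.242 + 740·0.333 + 1160·0.776 + 900·0.399)/4200 = 0.56933
V̂(p̂_st) = Σ W_h² (1 − n_h/N_h) p̂_h(1−p̂_h)/(n_h−1):
  stratum 1: (1020/4200)²·(1 − 63/1020)·0.778·0.222/62 = 0.000154154
  stratum 2: (380/4200)²·(1 − 33/380)·0.242·0.758/32 = 4.28498e-05
  stratum 3: (740/4200)²·(1 − 72/740)·0.333·0.667/71 = 8.7664e-05
  stratum 4: (1160/4200)²·(1 − 107/1160)·0.776·0.224/106 = 0.000113551
  stratum 5: (900/4200)²·(1 − 163/900)·0.399·0.601/162 = 5.56601e-05
V̂(p̂_st) = 0.000453879; SE = √V̂ = 0.0213044

p̂_st ≈ 0.5693, SE ≈ 0.0213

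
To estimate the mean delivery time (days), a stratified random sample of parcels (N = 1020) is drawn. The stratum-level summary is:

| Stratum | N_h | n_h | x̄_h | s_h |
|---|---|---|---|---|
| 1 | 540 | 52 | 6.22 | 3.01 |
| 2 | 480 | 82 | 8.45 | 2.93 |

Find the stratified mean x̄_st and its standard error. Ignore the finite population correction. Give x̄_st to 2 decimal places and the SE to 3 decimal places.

x̄_st = Σ W_h x̄_h = (540·6.22 + 480·8.45)/1020 = 7.26941
V̂(x̄_st) = Σ W_h² s_h²/n_h, with W_h = N_h/N and N = 1020:
  stratum 1: (540/1020)²·3.01²/52 = 0.0488334
  stratum 2: (480/1020)²·2.93²/82 = 0.0231848
V̂(x̄_st) = 0.0720182
SE(x̄_st) = √0.0720182 = 0.268362

x̄_st ≈ 7.27, SE ≈ 0.268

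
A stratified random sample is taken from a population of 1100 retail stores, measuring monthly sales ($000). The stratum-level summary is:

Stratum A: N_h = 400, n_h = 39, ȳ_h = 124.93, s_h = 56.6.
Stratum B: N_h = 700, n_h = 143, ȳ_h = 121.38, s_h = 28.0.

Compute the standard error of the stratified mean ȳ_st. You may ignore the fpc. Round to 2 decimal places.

V̂(ȳ_st) = Σ W_h² s_h²/n_h, with W_h = N_h/N and N = 1100:
  stratum A: (400/1100)²·56.6²/39 = 10.8618
  stratum B: (700/1100)²·28.0²/143 = 2.22019
V̂(ȳ_st) = 13.082
SE(ȳ_st) = √13.082 = 3.61691

SE(ȳ_st) ≈ 3.62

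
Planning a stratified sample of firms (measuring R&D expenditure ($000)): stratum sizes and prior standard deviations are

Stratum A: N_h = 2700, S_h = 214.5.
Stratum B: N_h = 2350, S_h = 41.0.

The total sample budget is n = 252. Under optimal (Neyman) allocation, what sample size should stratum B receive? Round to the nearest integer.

36

Neyman allocation: n_h = n · N_h S_h / Σ N_i S_i, with n = 252.
  stratum A: N_h·S_h = 2700·214.5 = 579150.00
  stratum B: N_h·S_h = 2350·41.0 = 96350.00
Σ N_h S_h = 675500.00
n for stratum B = 252·96350.00/675500.00 = 35.944 → 36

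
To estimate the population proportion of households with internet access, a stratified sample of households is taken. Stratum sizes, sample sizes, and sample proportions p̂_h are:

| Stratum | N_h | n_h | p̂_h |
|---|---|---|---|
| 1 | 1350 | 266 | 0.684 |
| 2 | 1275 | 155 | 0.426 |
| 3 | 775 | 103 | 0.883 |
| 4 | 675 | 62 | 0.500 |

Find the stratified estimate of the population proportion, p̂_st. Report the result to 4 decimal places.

p̂_st ≈ 0.6106

N = 4075; stratum weights W_h = N_h/N.
p̂_st = Σ W_h p̂_h = (1350·0.684 + 1275·0.426 + 775·0.883 + 675·0.500)/4075 = 0.61064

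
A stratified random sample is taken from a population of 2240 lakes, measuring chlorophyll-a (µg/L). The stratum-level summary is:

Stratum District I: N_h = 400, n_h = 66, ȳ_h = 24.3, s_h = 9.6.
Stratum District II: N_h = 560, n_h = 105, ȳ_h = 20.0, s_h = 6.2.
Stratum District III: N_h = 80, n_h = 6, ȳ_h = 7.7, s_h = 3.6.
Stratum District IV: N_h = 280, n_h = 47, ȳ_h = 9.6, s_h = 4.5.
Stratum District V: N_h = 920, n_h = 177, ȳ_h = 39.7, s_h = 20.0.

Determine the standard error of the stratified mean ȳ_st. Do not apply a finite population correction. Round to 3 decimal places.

SE(ȳ_st) ≈ 0.677

V̂(ȳ_st) = Σ W_h² s_h²/n_h, with W_h = N_h/N and N = 2240:
  stratum District I: (400/2240)²·9.6²/66 = 0.0445269
  stratum District II: (560/2240)²·6.2²/105 = 0.022881
  stratum District III: (80/2240)²·3.6²/6 = 0.0027551
  stratum District IV: (280/2240)²·4.5²/47 = 0.00673205
  stratum District V: (920/2240)²·20.0²/177 = 0.381212
V̂(ȳ_st) = 0.458107
SE(ȳ_st) = √0.458107 = 0.676836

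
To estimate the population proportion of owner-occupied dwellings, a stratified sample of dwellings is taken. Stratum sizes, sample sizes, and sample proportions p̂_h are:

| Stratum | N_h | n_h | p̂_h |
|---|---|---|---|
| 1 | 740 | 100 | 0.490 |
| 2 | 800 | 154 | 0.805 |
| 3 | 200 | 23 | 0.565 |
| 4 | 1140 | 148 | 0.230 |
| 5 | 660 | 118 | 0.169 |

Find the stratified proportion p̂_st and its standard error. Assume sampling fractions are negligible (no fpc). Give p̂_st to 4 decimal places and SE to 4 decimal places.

N = 3540; stratum weights W_h = N_h/N.
p̂_st = Σ W_h p̂_h = (740·0.490 + 800·0.805 + 200·0.565 + 1140·0.230 + 660·0.169)/3540 = 0.42185
V̂(p̂_st) = Σ W_h² p̂_h(1−p̂_h)/(n_h−1):
  stratum 1: (740/3540)²·0.490·0.510/99 = 0.000110303
  stratum 2: (800/3540)²·0.805·0.195/153 = 5.23977e-05
  stratum 3: (200/3540)²·0.565·0.435/22 = 3.56589e-05
  stratum 4: (1140/3540)²·0.230·0.770/147 = 0.000124941
  stratum 5: (660/3540)²·0.169·0.831/117 = 4.17237e-05
V̂(p̂_st) = 0.000365024; SE = √V̂ = 0.0191056

p̂_st ≈ 0.4218, SE ≈ 0.0191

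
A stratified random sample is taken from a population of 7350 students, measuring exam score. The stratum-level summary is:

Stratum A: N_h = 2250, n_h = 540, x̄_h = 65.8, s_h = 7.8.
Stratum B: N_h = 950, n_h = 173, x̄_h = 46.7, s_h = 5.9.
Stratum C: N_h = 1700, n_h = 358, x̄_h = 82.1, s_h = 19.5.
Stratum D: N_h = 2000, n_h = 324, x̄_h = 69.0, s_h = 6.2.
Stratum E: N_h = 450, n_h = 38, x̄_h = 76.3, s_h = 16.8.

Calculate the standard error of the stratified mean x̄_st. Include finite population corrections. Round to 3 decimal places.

SE(x̄_st) ≈ 0.297

V̂(x̄_st) = Σ W_h² (1 − n_h/N_h) s_h²/n_h, with W_h = N_h/N and N = 7350:
  stratum A: (2250/7350)²·(1 − 540/2250)·7.8²/540 = 0.00802416
  stratum B: (950/7350)²·(1 − 173/950)·5.9²/173 = 0.00274934
  stratum C: (1700/7350)²·(1 − 358/1700)·19.5²/358 = 0.0448552
  stratum D: (2000/7350)²·(1 − 324/2000)·6.2²/324 = 0.00736152
  stratum E: (450/7350)²·(1 − 38/450)·16.8²/38 = 0.02549
V̂(x̄_st) = 0.0884802
SE(x̄_st) = √0.0884802 = 0.297456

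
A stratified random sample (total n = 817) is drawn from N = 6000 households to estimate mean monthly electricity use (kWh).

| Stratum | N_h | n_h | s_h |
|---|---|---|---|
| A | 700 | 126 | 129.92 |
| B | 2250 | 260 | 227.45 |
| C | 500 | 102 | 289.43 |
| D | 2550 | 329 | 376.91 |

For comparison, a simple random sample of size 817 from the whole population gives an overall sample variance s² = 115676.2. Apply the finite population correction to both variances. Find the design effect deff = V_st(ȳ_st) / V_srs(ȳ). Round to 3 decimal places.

V̂(ȳ_st) = Σ W_h² (1 − n_h/N_h) s_h²/n_h, with W_h = N_h/N and N = 6000:
  stratum A: (700/6000)²·(1 − 126/700)·129.92²/126 = 1.49516
  stratum B: (2250/6000)²·(1 − 260/2250)·227.45²/260 = 24.7475
  stratum C: (500/6000)²·(1 − 102/500)·289.43²/102 = 4.53981
  stratum D: (2550/6000)²·(1 − 329/2550)·376.91²/329 = 67.9306
V_st = 98.7131
V_srs = (1 − 817/6000)·115676.2/817 = 122.307
deff = V_st / V_srs = 98.7131/122.307 = 0.8071

deff ≈ 0.807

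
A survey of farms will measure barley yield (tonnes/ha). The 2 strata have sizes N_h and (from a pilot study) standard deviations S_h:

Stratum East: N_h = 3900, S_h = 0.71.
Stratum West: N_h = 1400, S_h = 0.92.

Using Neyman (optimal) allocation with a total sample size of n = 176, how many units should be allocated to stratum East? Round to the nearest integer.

Neyman allocation: n_h = n · N_h S_h / Σ N_i S_i, with n = 176.
  stratum East: N_h·S_h = 3900·0.71 = 2769.00
  stratum West: N_h·S_h = 1400·0.92 = 1288.00
Σ N_h S_h = 4057.00
n for stratum East = 176·2769.00/4057.00 = 120.124 → 120

120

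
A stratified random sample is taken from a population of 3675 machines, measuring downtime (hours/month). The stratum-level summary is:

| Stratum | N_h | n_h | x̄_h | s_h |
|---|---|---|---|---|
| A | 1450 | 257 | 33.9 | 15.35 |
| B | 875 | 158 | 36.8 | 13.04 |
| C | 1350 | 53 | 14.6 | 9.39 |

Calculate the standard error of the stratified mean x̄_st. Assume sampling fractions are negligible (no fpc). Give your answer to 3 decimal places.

SE(x̄_st) ≈ 0.654

V̂(x̄_st) = Σ W_h² s_h²/n_h, with W_h = N_h/N and N = 3675:
  stratum A: (1450/3675)²·15.35²/257 = 0.142727
  stratum B: (875/3675)²·13.04²/158 = 0.0610098
  stratum C: (1350/3675)²·9.39²/53 = 0.224496
V̂(x̄_st) = 0.428232
SE(x̄_st) = √0.428232 = 0.654395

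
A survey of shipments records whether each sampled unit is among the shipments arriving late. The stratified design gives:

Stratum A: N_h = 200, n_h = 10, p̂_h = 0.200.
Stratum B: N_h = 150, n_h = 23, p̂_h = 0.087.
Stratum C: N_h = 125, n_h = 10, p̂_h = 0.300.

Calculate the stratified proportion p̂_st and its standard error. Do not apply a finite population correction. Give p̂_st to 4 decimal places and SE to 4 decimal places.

N = 475; stratum weights W_h = N_h/N.
p̂_st = Σ W_h p̂_h = (200·0.200 + 150·0.087 + 125·0.300)/475 = 0.19063
V̂(p̂_st) = Σ W_h² p̂_h(1−p̂_h)/(n_h−1):
  stratum A: (200/475)²·0.200·0.800/9 = 0.00315174
  stratum B: (150/475)²·0.087·0.913/22 = 0.00036005
  stratum C: (125/475)²·0.300·0.700/9 = 0.00161588
V̂(p̂_st) = 0.00512767; SE = √V̂ = 0.0716078

p̂_st ≈ 0.1906, SE ≈ 0.0716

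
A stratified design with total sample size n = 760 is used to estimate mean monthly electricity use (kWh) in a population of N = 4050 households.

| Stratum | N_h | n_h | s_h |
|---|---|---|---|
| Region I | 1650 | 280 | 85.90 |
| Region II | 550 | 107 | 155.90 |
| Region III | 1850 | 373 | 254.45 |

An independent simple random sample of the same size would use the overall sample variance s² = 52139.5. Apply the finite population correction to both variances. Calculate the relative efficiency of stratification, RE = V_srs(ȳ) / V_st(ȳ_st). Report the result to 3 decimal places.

RE ≈ 1.551

V̂(ȳ_st) = Σ W_h² (1 − n_h/N_h) s_h²/n_h, with W_h = N_h/N and N = 4050:
  stratum Region I: (1650/4050)²·(1 − 280/1650)·85.90²/280 = 3.63181
  stratum Region II: (550/4050)²·(1 − 107/550)·155.90²/107 = 3.37415
  stratum Region III: (1850/4050)²·(1 − 373/1850)·254.45²/373 = 28.916
V_st = 35.922
V_srs = (1 − 760/4050)·52139.5/760 = 55.7307
Relative efficiency = V_srs / V_st = 55.7307/35.922 = 1.5514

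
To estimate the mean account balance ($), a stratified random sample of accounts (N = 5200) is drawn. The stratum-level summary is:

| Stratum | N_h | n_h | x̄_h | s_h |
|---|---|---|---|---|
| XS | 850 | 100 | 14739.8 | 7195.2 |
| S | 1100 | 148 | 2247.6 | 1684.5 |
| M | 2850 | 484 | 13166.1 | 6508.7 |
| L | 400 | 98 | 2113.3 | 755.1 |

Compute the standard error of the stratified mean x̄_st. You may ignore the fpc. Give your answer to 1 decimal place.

SE(x̄_st) ≈ 202.5

V̂(x̄_st) = Σ W_h² s_h²/n_h, with W_h = N_h/N and N = 5200:
  stratum XS: (850/5200)²·7195.2²/100 = 13833
  stratum S: (1100/5200)²·1684.5²/148 = 857.944
  stratum M: (2850/5200)²·6508.7²/484 = 26292.2
  stratum L: (400/5200)²·755.1²/98 = 34.4268
V̂(x̄_st) = 41017.5
SE(x̄_st) = √41017.5 = 202.528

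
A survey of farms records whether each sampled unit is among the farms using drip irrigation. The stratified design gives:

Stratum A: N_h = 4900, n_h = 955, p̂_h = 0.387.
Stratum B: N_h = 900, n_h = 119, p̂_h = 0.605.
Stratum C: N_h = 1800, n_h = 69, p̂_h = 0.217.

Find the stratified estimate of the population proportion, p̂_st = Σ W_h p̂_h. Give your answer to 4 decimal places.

N = 7600; stratum weights W_h = N_h/N.
p̂_st = Σ W_h p̂_h = (4900·0.387 + 900·0.605 + 1800·0.217)/7600 = 0.37255

p̂_st ≈ 0.3726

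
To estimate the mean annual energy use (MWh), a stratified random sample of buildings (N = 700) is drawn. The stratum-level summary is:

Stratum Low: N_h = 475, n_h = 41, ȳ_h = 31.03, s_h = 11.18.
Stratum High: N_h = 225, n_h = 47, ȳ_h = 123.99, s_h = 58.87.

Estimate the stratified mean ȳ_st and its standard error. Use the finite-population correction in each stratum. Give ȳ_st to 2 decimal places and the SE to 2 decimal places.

ȳ_st = Σ W_h ȳ_h = (475·31.03 + 225·123.99)/700 = 60.91000
V̂(ȳ_st) = Σ W_h² (1 − n_h/N_h) s_h²/n_h, with W_h = N_h/N and N = 700:
  stratum Low: (475/700)²·(1 − 41/475)·11.18²/41 = 1.28259
  stratum High: (225/700)²·(1 − 47/225)·58.87²/47 = 6.02694
V̂(ȳ_st) = 7.30952
SE(ȳ_st) = √7.30952 = 2.70361

ȳ_st ≈ 60.91, SE ≈ 2.70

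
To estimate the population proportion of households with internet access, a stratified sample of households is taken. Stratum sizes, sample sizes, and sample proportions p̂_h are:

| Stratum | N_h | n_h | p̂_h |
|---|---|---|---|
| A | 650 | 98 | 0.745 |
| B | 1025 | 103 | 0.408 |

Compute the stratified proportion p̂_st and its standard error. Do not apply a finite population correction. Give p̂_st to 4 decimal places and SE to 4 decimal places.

p̂_st ≈ 0.5388, SE ≈ 0.0344

N = 1675; stratum weights W_h = N_h/N.
p̂_st = Σ W_h p̂_h = (650·0.745 + 1025·0.408)/1675 = 0.53878
V̂(p̂_st) = Σ W_h² p̂_h(1−p̂_h)/(n_h−1):
  stratum A: (650/1675)²·0.745·0.255/97 = 0.000294932
  stratum B: (1025/1675)²·0.408·0.592/102 = 0.000886747
V̂(p̂_st) = 0.00118168; SE = √V̂ = 0.0343756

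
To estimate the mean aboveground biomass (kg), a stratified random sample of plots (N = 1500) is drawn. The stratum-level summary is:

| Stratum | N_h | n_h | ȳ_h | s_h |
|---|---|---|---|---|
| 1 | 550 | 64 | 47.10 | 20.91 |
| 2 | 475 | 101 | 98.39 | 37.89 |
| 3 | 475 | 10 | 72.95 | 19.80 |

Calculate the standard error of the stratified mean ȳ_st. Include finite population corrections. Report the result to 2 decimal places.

V̂(ȳ_st) = Σ W_h² (1 − n_h/N_h) s_h²/n_h, with W_h = N_h/N and N = 1500:
  stratum 1: (550/1500)²·(1 − 64/550)·20.91²/64 = 0.811605
  stratum 2: (475/1500)²·(1 − 101/475)·37.89²/101 = 1.1223
  stratum 3: (475/1500)²·(1 − 10/475)·19.80²/10 = 3.84853
V̂(ȳ_st) = 5.78243
SE(ȳ_st) = √5.78243 = 2.40467

SE(ȳ_st) ≈ 2.40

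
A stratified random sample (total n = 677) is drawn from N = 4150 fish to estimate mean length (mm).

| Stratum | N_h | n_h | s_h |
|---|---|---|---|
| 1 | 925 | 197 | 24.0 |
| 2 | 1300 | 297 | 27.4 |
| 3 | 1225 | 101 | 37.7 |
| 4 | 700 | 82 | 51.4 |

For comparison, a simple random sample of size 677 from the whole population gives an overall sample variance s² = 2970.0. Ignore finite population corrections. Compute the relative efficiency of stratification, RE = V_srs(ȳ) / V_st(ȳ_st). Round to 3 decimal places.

V̂(ȳ_st) = Σ W_h² s_h²/n_h, with W_h = N_h/N and N = 4150:
  stratum 1: (925/4150)²·24.0²/197 = 0.145259
  stratum 2: (1300/4150)²·27.4²/297 = 0.248048
  stratum 3: (1225/4150)²·37.7²/101 = 1.22613
  stratum 4: (700/4150)²·51.4²/82 = 0.916668
V_st = 2.53611
V_srs = s²/n = 2970.0/677 = 4.387
Relative efficiency = V_srs / V_st = 4.387/2.53611 = 1.7298

RE ≈ 1.730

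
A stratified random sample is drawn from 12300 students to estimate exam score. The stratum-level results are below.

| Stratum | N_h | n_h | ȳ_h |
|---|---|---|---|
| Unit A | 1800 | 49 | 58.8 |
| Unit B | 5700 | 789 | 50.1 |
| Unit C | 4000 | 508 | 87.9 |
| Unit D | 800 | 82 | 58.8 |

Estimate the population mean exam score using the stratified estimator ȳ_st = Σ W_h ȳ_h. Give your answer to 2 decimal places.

N = Σ N_h = 12300. Stratum weights W_h = N_h/N.
ȳ_st = (1800·58.8 + 5700·50.1 + 4000·87.9 + 800·58.8) / 12300 = 64.2317

ȳ_st ≈ 64.23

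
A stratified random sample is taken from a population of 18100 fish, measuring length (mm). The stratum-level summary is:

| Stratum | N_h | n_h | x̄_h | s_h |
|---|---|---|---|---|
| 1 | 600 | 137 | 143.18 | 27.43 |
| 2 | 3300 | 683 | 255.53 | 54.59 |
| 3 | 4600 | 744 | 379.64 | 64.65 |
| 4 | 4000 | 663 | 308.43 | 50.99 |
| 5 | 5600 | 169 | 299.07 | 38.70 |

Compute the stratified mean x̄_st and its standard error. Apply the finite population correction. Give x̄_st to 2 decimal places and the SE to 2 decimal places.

x̄_st = Σ W_h x̄_h = (600·143.18 + 3300·255.53 + 4600·379.64 + 4000·308.43 + 5600·299.07)/18100 = 308.50901
V̂(x̄_st) = Σ W_h² (1 − n_h/N_h) s_h²/n_h, with W_h = N_h/N and N = 18100:
  stratum 1: (600/18100)²·(1 − 137/600)·27.43²/137 = 0.004657
  stratum 2: (3300/18100)²·(1 − 683/3300)·54.59²/683 = 0.115018
  stratum 3: (4600/18100)²·(1 − 744/4600)·64.65²/744 = 0.30416
  stratum 4: (4000/18100)²·(1 − 663/4000)·50.99²/663 = 0.159777
  stratum 5: (5600/18100)²·(1 − 169/5600)·38.70²/169 = 0.822708
V̂(x̄_st) = 1.40632
SE(x̄_st) = √1.40632 = 1.18588

x̄_st ≈ 308.51, SE ≈ 1.19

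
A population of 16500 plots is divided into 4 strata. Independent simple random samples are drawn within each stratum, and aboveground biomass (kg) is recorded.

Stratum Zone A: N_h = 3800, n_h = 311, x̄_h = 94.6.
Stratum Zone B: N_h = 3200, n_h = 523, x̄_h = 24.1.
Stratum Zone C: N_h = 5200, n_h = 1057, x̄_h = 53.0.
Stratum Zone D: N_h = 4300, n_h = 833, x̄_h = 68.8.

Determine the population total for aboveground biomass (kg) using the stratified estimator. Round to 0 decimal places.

τ̂_st ≈ 1008040

τ̂_st = Σ N_h x̄_h = 3800·94.6 + 3200·24.1 + 5200·53.0 + 4300·68.8 = 1008040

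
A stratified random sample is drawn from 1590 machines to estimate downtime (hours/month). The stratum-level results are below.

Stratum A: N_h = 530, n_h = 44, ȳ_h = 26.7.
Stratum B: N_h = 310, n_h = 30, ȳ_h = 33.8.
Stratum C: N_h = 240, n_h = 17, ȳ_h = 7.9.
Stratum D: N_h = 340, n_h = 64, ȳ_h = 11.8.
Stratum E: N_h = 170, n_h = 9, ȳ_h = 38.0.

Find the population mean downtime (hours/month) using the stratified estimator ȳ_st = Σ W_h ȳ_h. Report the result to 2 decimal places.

N = Σ N_h = 1590. Stratum weights W_h = N_h/N.
ȳ_st = (530·26.7 + 310·33.8 + 240·7.9 + 340·11.8 + 170·38.0) / 1590 = 23.2686

ȳ_st ≈ 23.27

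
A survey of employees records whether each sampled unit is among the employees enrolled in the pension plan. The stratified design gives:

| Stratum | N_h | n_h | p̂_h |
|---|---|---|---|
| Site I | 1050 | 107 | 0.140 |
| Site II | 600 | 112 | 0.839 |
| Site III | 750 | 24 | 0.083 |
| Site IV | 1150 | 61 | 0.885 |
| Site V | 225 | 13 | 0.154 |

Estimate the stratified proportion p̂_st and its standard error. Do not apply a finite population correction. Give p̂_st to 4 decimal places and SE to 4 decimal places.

N = 3775; stratum weights W_h = N_h/N.
p̂_st = Σ W_h p̂_h = (1050·0.140 + 600·0.839 + 750·0.083 + 1150·0.885 + 225·0.154)/3775 = 0.46756
V̂(p̂_st) = Σ W_h² p̂_h(1−p̂_h)/(n_h−1):
  stratum Site I: (1050/3775)²·0.140·0.860/106 = 8.7875e-05
  stratum Site II: (600/3775)²·0.839·0.161/111 = 3.07421e-05
  stratum Site III: (750/3775)²·0.083·0.917/23 = 0.00013062
  stratum Site IV: (1150/3775)²·0.885·0.115/60 = 0.000157417
  stratum Site V: (225/3775)²·0.154·0.846/12 = 3.85692e-05
V̂(p̂_st) = 0.000445223; SE = √V̂ = 0.0211003

p̂_st ≈ 0.4676, SE ≈ 0.0211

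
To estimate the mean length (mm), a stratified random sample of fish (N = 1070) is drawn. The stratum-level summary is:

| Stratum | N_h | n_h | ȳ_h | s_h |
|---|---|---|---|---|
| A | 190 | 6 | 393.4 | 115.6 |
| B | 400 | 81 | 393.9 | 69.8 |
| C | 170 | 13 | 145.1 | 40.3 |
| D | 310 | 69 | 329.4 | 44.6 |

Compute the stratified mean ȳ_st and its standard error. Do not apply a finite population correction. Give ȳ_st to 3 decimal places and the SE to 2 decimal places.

ȳ_st = Σ W_h ȳ_h = (190·393.4 + 400·393.9 + 170·145.1 + 310·329.4)/1070 = 335.59533
V̂(ȳ_st) = Σ W_h² s_h²/n_h, with W_h = N_h/N and N = 1070:
  stratum A: (190/1070)²·115.6²/6 = 70.227
  stratum B: (400/1070)²·69.8²/81 = 8.40578
  stratum C: (170/1070)²·40.3²/13 = 3.15353
  stratum D: (310/1070)²·44.6²/69 = 2.41978
V̂(ȳ_st) = 84.2061
SE(ȳ_st) = √84.2061 = 9.17639

ȳ_st ≈ 335.595, SE ≈ 9.18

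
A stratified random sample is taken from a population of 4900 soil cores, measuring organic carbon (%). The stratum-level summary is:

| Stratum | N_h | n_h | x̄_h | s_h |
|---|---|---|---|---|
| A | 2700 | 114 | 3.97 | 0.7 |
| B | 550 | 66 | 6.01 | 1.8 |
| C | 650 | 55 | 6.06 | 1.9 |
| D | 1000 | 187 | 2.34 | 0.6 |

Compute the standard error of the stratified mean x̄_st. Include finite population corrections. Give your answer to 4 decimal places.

SE(x̄_st) ≈ 0.0540

V̂(x̄_st) = Σ W_h² (1 − n_h/N_h) s_h²/n_h, with W_h = N_h/N and N = 4900:
  stratum A: (2700/4900)²·(1 − 114/2700)·0.7²/114 = 0.00124995
  stratum B: (550/4900)²·(1 − 66/550)·1.8²/66 = 0.000544273
  stratum C: (650/4900)²·(1 − 55/650)·1.9²/55 = 0.00105726
  stratum D: (1000/4900)²·(1 − 187/1000)·0.6²/187 = 6.51867e-05
V̂(x̄_st) = 0.00291667
SE(x̄_st) = √0.00291667 = 0.0540062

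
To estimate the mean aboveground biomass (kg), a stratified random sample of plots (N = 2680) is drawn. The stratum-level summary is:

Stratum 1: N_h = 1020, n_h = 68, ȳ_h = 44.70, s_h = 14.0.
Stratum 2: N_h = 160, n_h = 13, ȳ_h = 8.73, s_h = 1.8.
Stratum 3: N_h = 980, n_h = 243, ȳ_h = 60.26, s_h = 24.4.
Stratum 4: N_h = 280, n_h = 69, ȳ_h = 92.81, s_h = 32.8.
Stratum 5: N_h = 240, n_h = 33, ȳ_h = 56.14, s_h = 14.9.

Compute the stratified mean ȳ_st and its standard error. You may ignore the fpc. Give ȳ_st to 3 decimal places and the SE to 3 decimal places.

ȳ_st = Σ W_h ȳ_h = (1020·44.70 + 160·8.73 + 980·60.26 + 280·92.81 + 240·56.14)/2680 = 54.29328
V̂(ȳ_st) = Σ W_h² s_h²/n_h, with W_h = N_h/N and N = 2680:
  stratum 1: (1020/2680)²·14.0²/68 = 0.417521
  stratum 2: (160/2680)²·1.8²/13 = 0.000888325
  stratum 3: (980/2680)²·24.4²/243 = 0.327609
  stratum 4: (280/2680)²·32.8²/69 = 0.170194
  stratum 5: (240/2680)²·14.9²/33 = 0.0539525
V̂(ȳ_st) = 0.970165
SE(ȳ_st) = √0.970165 = 0.984969

ȳ_st ≈ 54.293, SE ≈ 0.985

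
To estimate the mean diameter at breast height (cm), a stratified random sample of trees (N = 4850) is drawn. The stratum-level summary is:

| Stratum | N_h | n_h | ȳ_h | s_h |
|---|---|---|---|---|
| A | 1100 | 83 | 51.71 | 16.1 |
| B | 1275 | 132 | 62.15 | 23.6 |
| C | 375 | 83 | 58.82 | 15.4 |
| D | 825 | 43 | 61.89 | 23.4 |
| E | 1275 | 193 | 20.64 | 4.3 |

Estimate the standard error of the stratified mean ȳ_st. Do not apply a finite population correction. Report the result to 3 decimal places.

V̂(ȳ_st) = Σ W_h² s_h²/n_h, with W_h = N_h/N and N = 4850:
  stratum A: (1100/4850)²·16.1²/83 = 0.160648
  stratum B: (1275/4850)²·23.6²/132 = 0.2916
  stratum C: (375/4850)²·15.4²/83 = 0.0170821
  stratum D: (825/4850)²·23.4²/43 = 0.368458
  stratum E: (1275/4850)²·4.3²/193 = 0.00662089
V̂(ȳ_st) = 0.844408
SE(ȳ_st) = √0.844408 = 0.918917

SE(ȳ_st) ≈ 0.919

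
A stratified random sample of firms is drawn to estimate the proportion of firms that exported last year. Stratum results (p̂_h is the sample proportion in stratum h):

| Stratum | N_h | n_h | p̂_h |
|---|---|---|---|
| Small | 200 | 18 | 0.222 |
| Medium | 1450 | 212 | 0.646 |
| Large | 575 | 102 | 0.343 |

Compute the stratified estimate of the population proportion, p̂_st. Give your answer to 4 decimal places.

N = 2225; stratum weights W_h = N_h/N.
p̂_st = Σ W_h p̂_h = (200·0.222 + 1450·0.646 + 575·0.343)/2225 = 0.52958

p̂_st ≈ 0.5296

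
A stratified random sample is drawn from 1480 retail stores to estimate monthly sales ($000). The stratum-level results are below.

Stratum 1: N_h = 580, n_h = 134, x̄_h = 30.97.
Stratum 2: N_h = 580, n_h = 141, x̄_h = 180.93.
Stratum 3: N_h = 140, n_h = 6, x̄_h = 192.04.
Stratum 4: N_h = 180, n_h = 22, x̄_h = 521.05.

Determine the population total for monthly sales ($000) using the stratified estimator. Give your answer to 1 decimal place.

τ̂_st ≈ 243576.6

τ̂_st = Σ N_h x̄_h = 580·30.97 + 580·180.93 + 140·192.04 + 180·521.05 = 243576.6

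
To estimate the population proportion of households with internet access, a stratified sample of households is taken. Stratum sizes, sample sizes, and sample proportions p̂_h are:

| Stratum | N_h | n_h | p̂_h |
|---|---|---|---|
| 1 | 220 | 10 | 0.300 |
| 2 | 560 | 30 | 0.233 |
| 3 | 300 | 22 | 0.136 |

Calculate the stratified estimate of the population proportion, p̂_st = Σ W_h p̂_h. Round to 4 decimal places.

N = 1080; stratum weights W_h = N_h/N.
p̂_st = Σ W_h p̂_h = (220·0.300 + 560·0.233 + 300·0.136)/1080 = 0.21970

p̂_st ≈ 0.2197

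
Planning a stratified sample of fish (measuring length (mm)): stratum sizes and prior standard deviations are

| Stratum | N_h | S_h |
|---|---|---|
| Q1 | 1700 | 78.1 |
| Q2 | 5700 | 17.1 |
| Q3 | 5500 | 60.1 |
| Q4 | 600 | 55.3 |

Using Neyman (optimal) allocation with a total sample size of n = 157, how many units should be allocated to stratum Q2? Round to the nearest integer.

Neyman allocation: n_h = n · N_h S_h / Σ N_i S_i, with n = 157.
  stratum Q1: N_h·S_h = 1700·78.1 = 132770.00
  stratum Q2: N_h·S_h = 5700·17.1 = 97470.00
  stratum Q3: N_h·S_h = 5500·60.1 = 330550.00
  stratum Q4: N_h·S_h = 600·55.3 = 33180.00
Σ N_h S_h = 593970.00
n for stratum Q2 = 157·97470.00/593970.00 = 25.764 → 26

26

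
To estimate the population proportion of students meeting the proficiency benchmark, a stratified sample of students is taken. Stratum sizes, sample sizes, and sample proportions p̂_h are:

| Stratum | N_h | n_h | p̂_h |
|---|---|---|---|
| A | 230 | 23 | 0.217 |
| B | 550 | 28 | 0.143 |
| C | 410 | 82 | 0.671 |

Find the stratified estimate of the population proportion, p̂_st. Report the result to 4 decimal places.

p̂_st ≈ 0.3392

N = 1190; stratum weights W_h = N_h/N.
p̂_st = Σ W_h p̂_h = (230·0.217 + 550·0.143 + 410·0.671)/1190 = 0.33922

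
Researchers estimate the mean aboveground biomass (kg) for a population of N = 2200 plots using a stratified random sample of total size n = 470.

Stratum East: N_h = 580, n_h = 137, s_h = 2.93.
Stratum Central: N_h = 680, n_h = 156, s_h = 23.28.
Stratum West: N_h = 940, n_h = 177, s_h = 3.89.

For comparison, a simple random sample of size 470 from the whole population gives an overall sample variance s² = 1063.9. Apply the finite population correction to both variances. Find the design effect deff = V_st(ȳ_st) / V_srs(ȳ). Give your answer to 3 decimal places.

V̂(ȳ_st) = Σ W_h² (1 − n_h/N_h) s_h²/n_h, with W_h = N_h/N and N = 2200:
  stratum East: (580/2200)²·(1 − 137/580)·2.93²/137 = 0.0033266
  stratum Central: (680/2200)²·(1 − 156/680)·23.28²/156 = 0.255762
  stratum West: (940/2200)²·(1 − 177/940)·3.89²/177 = 0.0126687
V_st = 0.271757
V_srs = (1 − 470/2200)·1063.9/470 = 1.78003
deff = V_st / V_srs = 0.271757/1.78003 = 0.1527

deff ≈ 0.153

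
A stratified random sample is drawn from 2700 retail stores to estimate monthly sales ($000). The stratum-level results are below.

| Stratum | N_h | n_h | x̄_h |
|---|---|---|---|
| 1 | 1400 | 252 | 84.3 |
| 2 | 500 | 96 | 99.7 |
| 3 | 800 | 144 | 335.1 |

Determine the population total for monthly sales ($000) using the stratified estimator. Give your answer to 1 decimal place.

τ̂_st = Σ N_h x̄_h = 1400·84.3 + 500·99.7 + 800·335.1 = 435950.0

τ̂_st ≈ 435950.0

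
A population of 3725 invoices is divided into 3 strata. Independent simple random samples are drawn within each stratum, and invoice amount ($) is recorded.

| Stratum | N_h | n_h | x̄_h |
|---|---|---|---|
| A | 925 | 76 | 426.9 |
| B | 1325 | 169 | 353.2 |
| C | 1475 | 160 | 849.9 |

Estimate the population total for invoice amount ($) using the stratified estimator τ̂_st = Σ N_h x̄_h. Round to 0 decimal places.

τ̂_st = Σ N_h x̄_h = 925·426.9 + 1325·353.2 + 1475·849.9 = 2116475

τ̂_st ≈ 2116475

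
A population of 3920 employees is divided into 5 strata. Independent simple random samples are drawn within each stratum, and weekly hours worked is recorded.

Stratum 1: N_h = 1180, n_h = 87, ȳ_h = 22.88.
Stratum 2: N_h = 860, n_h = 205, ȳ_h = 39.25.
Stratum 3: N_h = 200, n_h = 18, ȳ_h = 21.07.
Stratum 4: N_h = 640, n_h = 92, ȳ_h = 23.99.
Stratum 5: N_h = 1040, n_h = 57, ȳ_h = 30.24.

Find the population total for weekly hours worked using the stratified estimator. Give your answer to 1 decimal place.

τ̂_st = Σ N_h ȳ_h = 1180·22.88 + 860·39.25 + 200·21.07 + 640·23.99 + 1040·30.24 = 111770.6

τ̂_st ≈ 111770.6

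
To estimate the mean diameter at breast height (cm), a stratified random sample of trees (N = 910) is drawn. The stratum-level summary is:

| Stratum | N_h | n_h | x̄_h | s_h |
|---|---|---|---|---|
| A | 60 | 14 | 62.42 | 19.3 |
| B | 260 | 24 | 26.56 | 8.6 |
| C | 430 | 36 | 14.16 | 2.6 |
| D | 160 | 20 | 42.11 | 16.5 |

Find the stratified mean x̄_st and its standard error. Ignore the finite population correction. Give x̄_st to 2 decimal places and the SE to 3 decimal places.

x̄_st ≈ 25.80, SE ≈ 0.911

x̄_st = Σ W_h x̄_h = (60·62.42 + 260·26.56 + 430·14.16 + 160·42.11)/910 = 25.79912
V̂(x̄_st) = Σ W_h² s_h²/n_h, with W_h = N_h/N and N = 910:
  stratum A: (60/910)²·19.3²/14 = 0.115666
  stratum B: (260/910)²·8.6²/24 = 0.251565
  stratum C: (430/910)²·2.6²/36 = 0.0419274
  stratum D: (160/910)²·16.5²/20 = 0.420819
V̂(x̄_st) = 0.829977
SE(x̄_st) = √0.829977 = 0.911031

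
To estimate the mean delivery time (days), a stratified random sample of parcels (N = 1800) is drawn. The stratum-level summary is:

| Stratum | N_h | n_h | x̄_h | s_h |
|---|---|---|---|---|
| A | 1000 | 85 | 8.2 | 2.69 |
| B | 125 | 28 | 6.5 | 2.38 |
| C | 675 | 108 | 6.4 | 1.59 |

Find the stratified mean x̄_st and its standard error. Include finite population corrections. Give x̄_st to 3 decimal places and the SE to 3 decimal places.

x̄_st = Σ W_h x̄_h = (1000·8.2 + 125·6.5 + 675·6.4)/1800 = 7.40694
V̂(x̄_st) = Σ W_h² (1 − n_h/N_h) s_h²/n_h, with W_h = N_h/N and N = 1800:
  stratum A: (1000/1800)²·(1 − 85/1000)·2.69²/85 = 0.0240415
  stratum B: (125/1800)²·(1 − 28/125)·2.38²/28 = 0.000757064
  stratum C: (675/1800)²·(1 − 108/675)·1.59²/108 = 0.00276511
V̂(x̄_st) = 0.0275637
SE(x̄_st) = √0.0275637 = 0.166023

x̄_st ≈ 7.407, SE ≈ 0.166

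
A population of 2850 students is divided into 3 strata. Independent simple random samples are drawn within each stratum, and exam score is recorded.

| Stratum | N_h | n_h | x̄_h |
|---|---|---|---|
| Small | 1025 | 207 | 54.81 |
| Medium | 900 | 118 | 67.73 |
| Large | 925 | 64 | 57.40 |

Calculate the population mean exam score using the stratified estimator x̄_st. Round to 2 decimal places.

x̄_st ≈ 59.73

N = Σ N_h = 2850. Stratum weights W_h = N_h/N.
x̄_st = (1025·54.81 + 900·67.73 + 925·57.40) / 2850 = 59.7306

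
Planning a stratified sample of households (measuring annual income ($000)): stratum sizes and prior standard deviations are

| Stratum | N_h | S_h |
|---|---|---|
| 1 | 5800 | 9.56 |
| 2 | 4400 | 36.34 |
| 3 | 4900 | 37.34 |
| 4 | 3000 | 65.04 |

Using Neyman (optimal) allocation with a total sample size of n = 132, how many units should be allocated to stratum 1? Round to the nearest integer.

Neyman allocation: n_h = n · N_h S_h / Σ N_i S_i, with n = 132.
  stratum 1: N_h·S_h = 5800·9.56 = 55448.00
  stratum 2: N_h·S_h = 4400·36.34 = 159896.00
  stratum 3: N_h·S_h = 4900·37.34 = 182966.00
  stratum 4: N_h·S_h = 3000·65.04 = 195120.00
Σ N_h S_h = 593430.00
n for stratum 1 = 132·55448.00/593430.00 = 12.334 → 12

12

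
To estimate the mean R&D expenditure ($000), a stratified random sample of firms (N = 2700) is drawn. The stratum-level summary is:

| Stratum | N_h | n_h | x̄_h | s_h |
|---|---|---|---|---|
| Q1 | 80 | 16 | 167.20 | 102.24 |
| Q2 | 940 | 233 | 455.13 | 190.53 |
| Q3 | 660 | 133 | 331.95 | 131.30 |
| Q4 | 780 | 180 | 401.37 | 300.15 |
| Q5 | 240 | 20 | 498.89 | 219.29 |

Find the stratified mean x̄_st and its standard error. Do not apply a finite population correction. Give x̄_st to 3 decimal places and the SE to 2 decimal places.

x̄_st ≈ 404.847, SE ≈ 9.38

x̄_st = Σ W_h x̄_h = (80·167.20 + 940·455.13 + 660·331.95 + 780·401.37 + 240·498.89)/2700 = 404.84719
V̂(x̄_st) = Σ W_h² s_h²/n_h, with W_h = N_h/N and N = 2700:
  stratum Q1: (80/2700)²·102.24²/16 = 0.573554
  stratum Q2: (940/2700)²·190.53²/233 = 18.8842
  stratum Q3: (660/2700)²·131.30²/133 = 7.7453
  stratum Q4: (780/2700)²·300.15²/180 = 41.7701
  stratum Q5: (240/2700)²·219.29²/20 = 18.9978
V̂(x̄_st) = 87.971
SE(x̄_st) = √87.971 = 9.37928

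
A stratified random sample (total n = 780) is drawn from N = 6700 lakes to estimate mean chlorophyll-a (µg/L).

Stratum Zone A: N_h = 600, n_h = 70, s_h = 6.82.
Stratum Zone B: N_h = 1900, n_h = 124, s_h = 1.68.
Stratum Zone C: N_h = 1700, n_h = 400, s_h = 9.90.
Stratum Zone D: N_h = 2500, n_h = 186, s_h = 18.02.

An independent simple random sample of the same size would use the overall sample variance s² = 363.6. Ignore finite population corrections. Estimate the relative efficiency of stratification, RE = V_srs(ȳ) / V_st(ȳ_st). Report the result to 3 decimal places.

RE ≈ 1.752

V̂(ȳ_st) = Σ W_h² s_h²/n_h, with W_h = N_h/N and N = 6700:
  stratum Zone A: (600/6700)²·6.82²/70 = 0.00532873
  stratum Zone B: (1900/6700)²·1.68²/124 = 0.00183044
  stratum Zone C: (1700/6700)²·9.90²/400 = 0.0157746
  stratum Zone D: (2500/6700)²·18.02²/186 = 0.243068
V_st = 0.266001
V_srs = s²/n = 363.6/780 = 0.466154
Relative efficiency = V_srs / V_st = 0.466154/0.266001 = 1.7524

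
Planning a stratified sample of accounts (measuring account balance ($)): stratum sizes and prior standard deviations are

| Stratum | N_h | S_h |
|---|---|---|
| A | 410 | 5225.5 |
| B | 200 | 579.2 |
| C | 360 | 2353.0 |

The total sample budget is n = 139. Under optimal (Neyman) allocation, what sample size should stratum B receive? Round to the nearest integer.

5

Neyman allocation: n_h = n · N_h S_h / Σ N_i S_i, with n = 139.
  stratum A: N_h·S_h = 410·5225.5 = 2142455.00
  stratum B: N_h·S_h = 200·579.2 = 115840.00
  stratum C: N_h·S_h = 360·2353.0 = 847080.00
Σ N_h S_h = 3105375.00
n for stratum B = 139·115840.00/3105375.00 = 5.185 → 5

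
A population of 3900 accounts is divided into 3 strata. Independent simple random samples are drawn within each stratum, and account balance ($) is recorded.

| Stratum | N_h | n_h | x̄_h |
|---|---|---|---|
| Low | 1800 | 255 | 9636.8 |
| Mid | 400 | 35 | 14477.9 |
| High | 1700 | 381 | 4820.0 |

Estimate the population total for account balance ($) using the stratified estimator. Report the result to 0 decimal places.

τ̂_st = Σ N_h x̄_h = 1800·9636.8 + 400·14477.9 + 1700·4820.0 = 31331400

τ̂_st ≈ 31331400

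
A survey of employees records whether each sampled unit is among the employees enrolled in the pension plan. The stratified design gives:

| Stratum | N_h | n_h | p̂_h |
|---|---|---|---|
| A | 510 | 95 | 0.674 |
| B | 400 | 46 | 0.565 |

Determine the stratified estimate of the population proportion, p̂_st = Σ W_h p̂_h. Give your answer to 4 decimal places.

p̂_st ≈ 0.6261

N = 910; stratum weights W_h = N_h/N.
p̂_st = Σ W_h p̂_h = (510·0.674 + 400·0.565)/910 = 0.62609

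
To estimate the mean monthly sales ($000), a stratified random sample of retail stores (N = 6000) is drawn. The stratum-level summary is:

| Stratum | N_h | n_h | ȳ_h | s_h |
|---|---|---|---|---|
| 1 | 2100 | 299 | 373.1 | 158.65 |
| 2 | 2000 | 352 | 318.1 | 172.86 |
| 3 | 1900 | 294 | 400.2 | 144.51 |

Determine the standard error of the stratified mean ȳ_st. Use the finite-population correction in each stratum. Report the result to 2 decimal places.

V̂(ȳ_st) = Σ W_h² (1 − n_h/N_h) s_h²/n_h, with W_h = N_h/N and N = 6000:
  stratum 1: (2100/6000)²·(1 − 299/2100)·158.65²/299 = 8.84381
  stratum 2: (2000/6000)²·(1 − 352/2000)·172.86²/352 = 7.77197
  stratum 3: (1900/6000)²·(1 − 294/1900)·144.51²/294 = 6.02067
V̂(ȳ_st) = 22.6365
SE(ȳ_st) = √22.6365 = 4.75778

SE(ȳ_st) ≈ 4.76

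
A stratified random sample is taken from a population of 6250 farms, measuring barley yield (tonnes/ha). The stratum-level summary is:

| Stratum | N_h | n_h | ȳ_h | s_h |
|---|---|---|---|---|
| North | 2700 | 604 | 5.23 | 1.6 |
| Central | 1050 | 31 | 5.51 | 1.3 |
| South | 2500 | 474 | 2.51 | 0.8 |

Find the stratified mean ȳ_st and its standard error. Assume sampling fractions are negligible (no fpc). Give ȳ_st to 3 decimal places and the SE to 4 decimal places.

ȳ_st = Σ W_h ȳ_h = (2700·5.23 + 1050·5.51 + 2500·2.51)/6250 = 4.18904
V̂(ȳ_st) = Σ W_h² s_h²/n_h, with W_h = N_h/N and N = 6250:
  stratum North: (2700/6250)²·1.6²/604 = 0.000790989
  stratum Central: (1050/6250)²·1.3²/31 = 0.00153866
  stratum South: (2500/6250)²·0.8²/474 = 0.000216034
V̂(ȳ_st) = 0.00254569
SE(ȳ_st) = √0.00254569 = 0.0504548

ȳ_st ≈ 4.189, SE ≈ 0.0505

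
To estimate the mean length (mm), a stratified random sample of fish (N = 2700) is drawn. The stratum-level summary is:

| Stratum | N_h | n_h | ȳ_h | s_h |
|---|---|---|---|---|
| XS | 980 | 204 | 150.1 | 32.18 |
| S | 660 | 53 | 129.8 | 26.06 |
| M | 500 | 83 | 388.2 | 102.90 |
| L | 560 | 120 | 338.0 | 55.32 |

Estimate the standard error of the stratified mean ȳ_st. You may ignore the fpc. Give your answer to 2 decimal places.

SE(ȳ_st) ≈ 2.63

V̂(ȳ_st) = Σ W_h² s_h²/n_h, with W_h = N_h/N and N = 2700:
  stratum XS: (980/2700)²·32.18²/204 = 0.668754
  stratum S: (660/2700)²·26.06²/53 = 0.765655
  stratum M: (500/2700)²·102.90²/83 = 4.37487
  stratum L: (560/2700)²·55.32²/120 = 1.09706
V̂(ȳ_st) = 6.90634
SE(ȳ_st) = √6.90634 = 2.62799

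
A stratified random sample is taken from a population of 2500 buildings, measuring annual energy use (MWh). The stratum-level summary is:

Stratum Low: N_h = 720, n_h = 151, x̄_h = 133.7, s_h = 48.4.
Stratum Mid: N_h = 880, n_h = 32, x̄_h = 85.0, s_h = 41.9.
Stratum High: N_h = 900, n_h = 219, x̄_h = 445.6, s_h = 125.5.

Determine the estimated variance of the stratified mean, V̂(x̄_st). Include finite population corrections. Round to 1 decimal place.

V̂(x̄_st) = Σ W_h² (1 − n_h/N_h) s_h²/n_h, with W_h = N_h/N and N = 2500:
  stratum Low: (720/2500)²·(1 − 151/720)·48.4²/151 = 1.0169
  stratum Mid: (880/2500)²·(1 − 32/880)·41.9²/32 = 6.55053
  stratum High: (900/2500)²·(1 − 219/900)·125.5²/219 = 7.05266
V̂(x̄_st) = 14.6201

V̂(x̄_st) ≈ 14.6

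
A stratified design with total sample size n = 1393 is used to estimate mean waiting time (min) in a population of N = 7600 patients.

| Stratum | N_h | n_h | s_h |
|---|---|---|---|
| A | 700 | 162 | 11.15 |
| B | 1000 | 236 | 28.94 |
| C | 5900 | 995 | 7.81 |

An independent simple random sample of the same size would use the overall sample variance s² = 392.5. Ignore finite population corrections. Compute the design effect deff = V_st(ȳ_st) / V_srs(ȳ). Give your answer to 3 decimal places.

V̂(ȳ_st) = Σ W_h² s_h²/n_h, with W_h = N_h/N and N = 7600:
  stratum A: (700/7600)²·11.15²/162 = 0.00651034
  stratum B: (1000/7600)²·28.94²/236 = 0.0614409
  stratum C: (5900/7600)²·7.81²/995 = 0.036945
V_st = 0.104896
V_srs = s²/n = 392.5/1393 = 0.281766
deff = V_st / V_srs = 0.104896/0.281766 = 0.3723

deff ≈ 0.372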